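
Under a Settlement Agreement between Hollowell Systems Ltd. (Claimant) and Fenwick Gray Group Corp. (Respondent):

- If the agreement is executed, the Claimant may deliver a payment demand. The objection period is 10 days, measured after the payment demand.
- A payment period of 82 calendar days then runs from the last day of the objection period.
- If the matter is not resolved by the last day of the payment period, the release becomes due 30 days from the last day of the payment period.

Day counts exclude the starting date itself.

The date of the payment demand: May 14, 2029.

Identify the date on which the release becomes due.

The last day of the objection period: May 14, 2029 + 10 days = May 24, 2029.
The last day of the payment period: 82 calendar days after May 24, 2029 is Aug 14, 2029.
Adding 30 calendar days to Aug 14, 2029 gives Sep 13, 2029, which is the date on which the release becomes due.

Sep 13, 2029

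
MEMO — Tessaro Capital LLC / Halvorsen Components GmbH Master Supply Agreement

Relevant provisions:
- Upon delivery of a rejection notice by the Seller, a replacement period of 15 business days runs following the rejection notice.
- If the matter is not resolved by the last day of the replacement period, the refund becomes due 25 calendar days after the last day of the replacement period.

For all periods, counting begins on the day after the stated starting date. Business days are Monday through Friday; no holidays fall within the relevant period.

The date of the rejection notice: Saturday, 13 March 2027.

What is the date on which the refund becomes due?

27 April 2027

The last day of the replacement period: 15 business days after Saturday, 13 March 2027, skipping weekends — Mar 15, Mar 16, Mar 17, Mar 18, …, Mar 31, Apr 1, Apr 2 — lands on Friday, 2 April 2027.
The date on which the refund becomes due: 25 calendar days after 2 April 2027 is 27 April 2027.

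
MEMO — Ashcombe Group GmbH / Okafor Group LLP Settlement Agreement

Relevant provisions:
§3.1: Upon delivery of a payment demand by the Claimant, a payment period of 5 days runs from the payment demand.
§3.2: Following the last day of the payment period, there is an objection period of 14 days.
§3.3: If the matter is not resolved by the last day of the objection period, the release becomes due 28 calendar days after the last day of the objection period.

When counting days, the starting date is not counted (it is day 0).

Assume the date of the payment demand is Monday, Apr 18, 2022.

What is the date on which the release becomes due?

The last day of the payment period: 5 calendar days after Apr 18, 2022 is Apr 23, 2022.
Adding 14 calendar days to Apr 23, 2022 gives May 7, 2022, which is the last day of the objection period.
The date on which the release becomes due: 28 calendar days after May 7, 2022 is Jun 4, 2022.

Jun 4, 2022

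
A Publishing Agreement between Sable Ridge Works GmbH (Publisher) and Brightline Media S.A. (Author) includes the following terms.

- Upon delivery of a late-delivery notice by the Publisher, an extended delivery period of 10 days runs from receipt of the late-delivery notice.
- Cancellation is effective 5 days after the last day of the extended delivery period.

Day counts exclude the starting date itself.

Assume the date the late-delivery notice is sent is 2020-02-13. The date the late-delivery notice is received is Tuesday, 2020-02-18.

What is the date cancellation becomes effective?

Adding 10 calendar days to 2020-02-18 gives 2020-02-28, which is the last day of the extended delivery period.
Adding 5 calendar days to 2020-02-28 gives 2020-03-04, which is the date cancellation becomes effective.

2020-03-04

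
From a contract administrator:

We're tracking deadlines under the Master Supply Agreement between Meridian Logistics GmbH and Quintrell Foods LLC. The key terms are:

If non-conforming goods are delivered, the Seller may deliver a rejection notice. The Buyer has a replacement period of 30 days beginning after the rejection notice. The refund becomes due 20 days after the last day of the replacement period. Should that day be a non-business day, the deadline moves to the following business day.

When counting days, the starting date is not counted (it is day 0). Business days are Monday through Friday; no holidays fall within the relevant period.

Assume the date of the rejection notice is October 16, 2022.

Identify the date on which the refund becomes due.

December 5, 2022

The last day of the replacement period: 30 calendar days after October 16, 2022 is November 15, 2022.
The date on which the refund becomes due: November 15, 2022 + 20 days = December 5, 2022. December 5, 2022 is a Monday, so no roll-forward applies.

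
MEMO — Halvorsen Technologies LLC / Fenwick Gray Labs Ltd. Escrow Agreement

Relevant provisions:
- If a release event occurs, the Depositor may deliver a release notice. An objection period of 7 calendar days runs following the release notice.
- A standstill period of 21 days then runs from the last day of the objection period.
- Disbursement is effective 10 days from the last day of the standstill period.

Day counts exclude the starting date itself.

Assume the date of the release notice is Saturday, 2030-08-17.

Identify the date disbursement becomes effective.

Adding 7 calendar days to 2030-08-17 gives 2030-08-24, which is the last day of the objection period.
The last day of the standstill period: 2030-08-24 + 21 days = 2030-09-14.
The date disbursement becomes effective: 2030-09-14 + 10 days = 2030-09-24.

2030-09-24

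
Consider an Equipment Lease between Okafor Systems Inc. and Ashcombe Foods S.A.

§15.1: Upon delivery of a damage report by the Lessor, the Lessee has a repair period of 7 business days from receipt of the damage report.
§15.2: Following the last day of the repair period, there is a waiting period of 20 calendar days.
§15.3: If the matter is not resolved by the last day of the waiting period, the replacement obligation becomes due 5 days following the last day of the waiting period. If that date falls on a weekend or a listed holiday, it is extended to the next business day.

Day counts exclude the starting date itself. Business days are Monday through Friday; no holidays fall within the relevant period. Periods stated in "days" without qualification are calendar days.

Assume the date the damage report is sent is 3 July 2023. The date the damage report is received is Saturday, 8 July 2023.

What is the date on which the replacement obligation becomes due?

The last day of the repair period: counting 7 business days from Saturday, 8 July 2023 (Jul 10, Jul 11, Jul 12, Jul 13, Jul 14, Jul 17, Jul 18, skipping weekends) reaches Tuesday, 18 July 2023.
Adding 20 calendar days to 18 July 2023 gives 7 August 2023, which is the last day of the waiting period.
Adding 5 calendar days to 7 August 2023 gives 12 August 2023, which is the date on which the replacement obligation becomes due. That falls on a Saturday, so it rolls to the next business day, Monday, 14 August 2023.

14 August 2023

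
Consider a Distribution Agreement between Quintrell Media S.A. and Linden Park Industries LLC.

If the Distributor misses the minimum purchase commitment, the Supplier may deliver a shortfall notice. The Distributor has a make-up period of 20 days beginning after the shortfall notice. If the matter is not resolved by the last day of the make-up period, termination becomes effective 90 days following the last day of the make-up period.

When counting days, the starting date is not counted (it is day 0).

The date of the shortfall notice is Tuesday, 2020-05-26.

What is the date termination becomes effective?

2020-09-13

The last day of the make-up period: 2020-05-26 + 20 days = 2020-06-15.
Adding 90 calendar days to 2020-06-15 gives 2020-09-13, which is the date termination becomes effective.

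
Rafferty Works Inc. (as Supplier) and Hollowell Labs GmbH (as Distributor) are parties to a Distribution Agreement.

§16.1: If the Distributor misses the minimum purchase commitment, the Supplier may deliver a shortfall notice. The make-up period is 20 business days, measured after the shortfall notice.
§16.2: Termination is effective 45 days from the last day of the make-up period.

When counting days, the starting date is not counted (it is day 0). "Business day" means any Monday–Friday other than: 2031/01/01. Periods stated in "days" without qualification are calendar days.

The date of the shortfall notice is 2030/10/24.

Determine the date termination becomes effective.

2031/01/05

The last day of the make-up period: 20 business days after Thursday, 2030/10/24, skipping weekends — Oct 25, Oct 28, Oct 29, Oct 30, …, Nov 19, Nov 20, Nov 21 — lands on Thursday, 2030/11/21.
The date termination becomes effective: 45 calendar days after 2030/11/21 is 2031/01/05.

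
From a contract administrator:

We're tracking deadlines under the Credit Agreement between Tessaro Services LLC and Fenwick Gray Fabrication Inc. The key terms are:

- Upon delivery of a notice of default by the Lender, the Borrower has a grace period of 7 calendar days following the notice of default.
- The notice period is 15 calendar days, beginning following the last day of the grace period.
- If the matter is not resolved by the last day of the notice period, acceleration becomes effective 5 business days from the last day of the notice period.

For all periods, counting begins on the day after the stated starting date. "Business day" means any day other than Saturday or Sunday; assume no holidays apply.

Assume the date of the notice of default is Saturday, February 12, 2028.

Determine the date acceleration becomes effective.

Adding 7 calendar days to February 12, 2028 gives February 19, 2028, which is the last day of the grace period.
The last day of the notice period: 15 calendar days after February 19, 2028 is March 5, 2028.
The date acceleration becomes effective: counting 5 business days from Sunday, March 5, 2028 (Mar 6, Mar 7, Mar 8, Mar 9, Mar 10, skipping weekends) reaches Friday, March 10, 2028.

March 10, 2028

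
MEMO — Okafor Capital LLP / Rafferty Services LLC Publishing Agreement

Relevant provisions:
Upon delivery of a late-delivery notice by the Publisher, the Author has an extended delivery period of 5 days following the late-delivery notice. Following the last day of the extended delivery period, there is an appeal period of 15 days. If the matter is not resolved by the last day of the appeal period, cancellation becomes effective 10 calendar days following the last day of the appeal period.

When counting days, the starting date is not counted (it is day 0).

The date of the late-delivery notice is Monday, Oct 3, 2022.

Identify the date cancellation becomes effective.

Adding 5 calendar days to Oct 3, 2022 gives Oct 8, 2022, which is the last day of the extended delivery period.
Adding 15 calendar days to Oct 8, 2022 gives Oct 23, 2022, which is the last day of the appeal period.
Adding 10 calendar days to Oct 23, 2022 gives Nov 2, 2022, which is the date cancellation becomes effective.

Nov 2, 2022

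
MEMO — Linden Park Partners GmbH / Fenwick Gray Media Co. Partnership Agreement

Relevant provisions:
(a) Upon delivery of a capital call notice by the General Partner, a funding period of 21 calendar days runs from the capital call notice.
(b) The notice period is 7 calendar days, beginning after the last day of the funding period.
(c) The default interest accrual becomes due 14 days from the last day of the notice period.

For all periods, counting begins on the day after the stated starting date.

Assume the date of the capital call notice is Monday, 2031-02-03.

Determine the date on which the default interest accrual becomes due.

The last day of the funding period: 21 calendar days after 2031-02-03 is 2031-02-24.
Adding 7 calendar days to 2031-02-24 gives 2031-03-03, which is the last day of the notice period.
Adding 14 calendar days to 2031-03-03 gives 2031-03-17, which is the date on which the default interest accrual becomes due.

2031-03-17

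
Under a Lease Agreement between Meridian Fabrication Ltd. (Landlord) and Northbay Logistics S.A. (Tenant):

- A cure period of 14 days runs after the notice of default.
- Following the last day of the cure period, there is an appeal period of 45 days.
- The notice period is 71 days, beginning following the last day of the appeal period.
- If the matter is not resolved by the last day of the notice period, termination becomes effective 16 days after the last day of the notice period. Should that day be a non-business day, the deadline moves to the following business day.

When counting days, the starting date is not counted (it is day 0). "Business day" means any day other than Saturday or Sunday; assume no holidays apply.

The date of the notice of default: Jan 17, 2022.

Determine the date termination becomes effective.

Jun 13, 2022

The last day of the cure period: Jan 17, 2022 + 14 days = Jan 31, 2022.
The last day of the appeal period: 45 calendar days after Jan 31, 2022 is Mar 17, 2022.
Adding 71 calendar days to Mar 17, 2022 gives May 27, 2022, which is the last day of the notice period.
The date termination becomes effective: 16 calendar days after May 27, 2022 is Jun 12, 2022. That falls on a Sunday, so it rolls to the next business day, Monday, Jun 13, 2022.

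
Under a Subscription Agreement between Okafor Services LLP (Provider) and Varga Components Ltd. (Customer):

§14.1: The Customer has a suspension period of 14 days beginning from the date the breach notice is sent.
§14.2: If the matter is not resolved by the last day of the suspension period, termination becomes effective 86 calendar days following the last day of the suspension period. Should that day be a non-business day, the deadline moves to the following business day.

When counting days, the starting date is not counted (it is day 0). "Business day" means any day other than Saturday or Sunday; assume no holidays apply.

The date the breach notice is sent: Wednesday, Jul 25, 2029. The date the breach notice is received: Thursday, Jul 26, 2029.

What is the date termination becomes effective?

Adding 14 calendar days to Jul 25, 2029 gives Aug 8, 2029, which is the last day of the suspension period.
Adding 86 calendar days to Aug 8, 2029 gives Nov 2, 2029, which is the date termination becomes effective. Nov 2, 2029 is a Friday, so no roll-forward applies.

Nov 2, 2029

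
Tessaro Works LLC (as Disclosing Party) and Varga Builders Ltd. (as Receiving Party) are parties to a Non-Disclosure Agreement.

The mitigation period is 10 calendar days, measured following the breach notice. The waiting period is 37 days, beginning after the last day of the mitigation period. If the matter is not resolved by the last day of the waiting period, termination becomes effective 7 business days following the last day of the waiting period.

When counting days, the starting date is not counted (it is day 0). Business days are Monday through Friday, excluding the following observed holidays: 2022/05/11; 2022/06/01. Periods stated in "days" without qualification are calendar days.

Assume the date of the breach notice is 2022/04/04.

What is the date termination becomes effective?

2022/05/31

The last day of the mitigation period: 2022/04/04 + 10 days = 2022/04/14.
The last day of the waiting period: 2022/04/14 + 37 days = 2022/05/21.
From Saturday, 2022/05/21, 7 business days (May 23, May 24, May 25, May 26, May 27, May 30, May 31, skipping weekends) brings us to Tuesday, 2022/05/31, which is the date termination becomes effective.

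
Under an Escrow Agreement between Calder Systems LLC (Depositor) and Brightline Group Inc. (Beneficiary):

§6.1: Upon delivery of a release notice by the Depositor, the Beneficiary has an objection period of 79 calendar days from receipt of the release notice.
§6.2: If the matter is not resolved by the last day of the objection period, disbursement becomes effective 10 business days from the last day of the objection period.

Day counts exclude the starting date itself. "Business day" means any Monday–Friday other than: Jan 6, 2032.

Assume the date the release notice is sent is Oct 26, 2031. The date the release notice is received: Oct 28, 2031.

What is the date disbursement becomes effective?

Adding 79 calendar days to Oct 28, 2031 gives Jan 15, 2032, which is the last day of the objection period.
The date disbursement becomes effective: counting 10 business days from Thursday, Jan 15, 2032 (Jan 16, Jan 19, Jan 20, Jan 21, Jan 22, Jan 23, Jan 26, Jan 27, Jan 28, Jan 29, skipping weekends) reaches Thursday, Jan 29, 2032.

Jan 29, 2032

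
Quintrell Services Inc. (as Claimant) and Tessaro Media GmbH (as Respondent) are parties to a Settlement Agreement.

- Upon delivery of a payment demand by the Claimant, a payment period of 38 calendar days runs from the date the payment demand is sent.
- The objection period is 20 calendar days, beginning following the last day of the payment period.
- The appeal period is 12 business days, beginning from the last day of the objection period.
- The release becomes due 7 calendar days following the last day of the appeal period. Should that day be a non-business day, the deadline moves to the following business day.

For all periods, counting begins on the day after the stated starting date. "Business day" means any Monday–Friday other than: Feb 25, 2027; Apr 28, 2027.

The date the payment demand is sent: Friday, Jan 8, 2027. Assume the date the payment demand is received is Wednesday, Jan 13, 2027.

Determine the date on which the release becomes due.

Adding 38 calendar days to Jan 8, 2027 gives Feb 15, 2027, which is the last day of the payment period.
Adding 20 calendar days to Feb 15, 2027 gives Mar 7, 2027, which is the last day of the objection period.
From Sunday, Mar 7, 2027, 12 business days (Mar 8, Mar 9, Mar 10, Mar 11, …, Mar 19, Mar 22, Mar 23, skipping weekends) brings us to Tuesday, Mar 23, 2027, which is the last day of the appeal period.
Adding 7 calendar days to Mar 23, 2027 gives Mar 30, 2027, which is the date on which the release becomes due. Mar 30, 2027 is a Tuesday and is not a listed holiday, so no roll-forward applies.

Mar 30, 2027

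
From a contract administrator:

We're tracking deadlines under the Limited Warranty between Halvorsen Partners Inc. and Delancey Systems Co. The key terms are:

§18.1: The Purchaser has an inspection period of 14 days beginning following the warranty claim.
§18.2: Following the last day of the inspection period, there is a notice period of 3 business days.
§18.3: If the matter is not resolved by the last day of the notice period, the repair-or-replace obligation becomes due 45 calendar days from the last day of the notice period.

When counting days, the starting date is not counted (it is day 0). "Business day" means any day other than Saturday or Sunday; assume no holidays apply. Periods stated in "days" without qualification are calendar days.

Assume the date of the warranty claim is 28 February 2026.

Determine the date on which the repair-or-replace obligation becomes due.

The last day of the inspection period: 28 February 2026 + 14 days = 14 March 2026.
The last day of the notice period: 3 business days after Saturday, 14 March 2026, skipping weekends — Mar 16, Mar 17, Mar 18 — lands on Wednesday, 18 March 2026.
The date on which the repair-or-replace obligation becomes due: 45 calendar days after 18 March 2026 is 2 May 2026.

2 May 2026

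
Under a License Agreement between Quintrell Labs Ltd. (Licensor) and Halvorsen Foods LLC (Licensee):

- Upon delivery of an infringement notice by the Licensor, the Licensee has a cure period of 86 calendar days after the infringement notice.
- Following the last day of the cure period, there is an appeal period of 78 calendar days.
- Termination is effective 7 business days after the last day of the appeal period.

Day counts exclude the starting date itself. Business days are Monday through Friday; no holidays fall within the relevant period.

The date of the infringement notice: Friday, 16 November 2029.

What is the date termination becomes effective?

The last day of the cure period: 86 calendar days after 16 November 2029 is 10 February 2030.
Adding 78 calendar days to 10 February 2030 gives 29 April 2030, which is the last day of the appeal period.
The date termination becomes effective: counting 7 business days from Monday, 29 April 2030 (Apr 30, May 1, May 2, May 3, May 6, May 7, May 8, skipping weekends) reaches Wednesday, 8 May 2030.

8 May 2030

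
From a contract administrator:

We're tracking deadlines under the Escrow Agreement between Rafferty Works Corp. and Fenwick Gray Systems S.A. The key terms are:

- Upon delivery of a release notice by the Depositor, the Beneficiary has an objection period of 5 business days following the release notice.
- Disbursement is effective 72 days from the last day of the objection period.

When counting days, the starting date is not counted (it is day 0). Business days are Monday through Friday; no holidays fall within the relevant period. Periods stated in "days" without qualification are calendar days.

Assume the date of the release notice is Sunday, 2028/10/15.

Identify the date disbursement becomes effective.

The last day of the objection period: counting 5 business days from Sunday, 2028/10/15 (Oct 16, Oct 17, Oct 18, Oct 19, Oct 20, skipping weekends) reaches Friday, 2028/10/20.
The date disbursement becomes effective: 72 calendar days after 2028/10/20 is 2028/12/31.

2028/12/31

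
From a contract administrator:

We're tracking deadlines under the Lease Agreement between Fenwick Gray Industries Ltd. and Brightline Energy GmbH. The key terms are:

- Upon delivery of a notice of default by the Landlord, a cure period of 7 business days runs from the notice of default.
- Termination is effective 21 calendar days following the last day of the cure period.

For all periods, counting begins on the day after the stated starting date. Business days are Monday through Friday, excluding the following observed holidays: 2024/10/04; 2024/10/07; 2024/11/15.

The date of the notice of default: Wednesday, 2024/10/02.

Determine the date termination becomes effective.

From Wednesday, 2024/10/02, 7 business days (Oct 3, Oct 8, Oct 9, Oct 10, Oct 11, Oct 14, Oct 15, skipping weekends and the listed holidays on Oct 4, Oct 7) brings us to Tuesday, 2024/10/15, which is the last day of the cure period.
The date termination becomes effective: 21 calendar days after 2024/10/15 is 2024/11/05.

2024/11/05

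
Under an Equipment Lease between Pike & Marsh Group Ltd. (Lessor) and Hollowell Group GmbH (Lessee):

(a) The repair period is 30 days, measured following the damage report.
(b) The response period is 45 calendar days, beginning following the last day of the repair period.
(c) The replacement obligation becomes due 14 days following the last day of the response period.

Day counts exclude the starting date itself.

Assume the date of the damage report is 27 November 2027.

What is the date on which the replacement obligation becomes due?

Adding 30 calendar days to 27 November 2027 gives 27 December 2027, which is the last day of the repair period.
Adding 45 calendar days to 27 December 2027 gives 10 February 2028, which is the last day of the response period.
Adding 14 calendar days to 10 February 2028 gives 24 February 2028, which is the date on which the replacement obligation becomes due.

24 February 2028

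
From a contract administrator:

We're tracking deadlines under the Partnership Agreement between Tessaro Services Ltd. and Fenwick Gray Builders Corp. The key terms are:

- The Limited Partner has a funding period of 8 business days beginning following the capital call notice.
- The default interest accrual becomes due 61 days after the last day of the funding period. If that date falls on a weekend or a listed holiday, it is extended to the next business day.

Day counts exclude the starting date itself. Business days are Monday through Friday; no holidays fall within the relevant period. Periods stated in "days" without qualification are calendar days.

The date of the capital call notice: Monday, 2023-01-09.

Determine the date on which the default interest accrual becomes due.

2023-03-21

From Monday, 2023-01-09, 8 business days (Jan 10, Jan 11, Jan 12, Jan 13, Jan 16, Jan 17, Jan 18, Jan 19, skipping weekends) brings us to Thursday, 2023-01-19, which is the last day of the funding period.
Adding 61 calendar days to 2023-01-19 gives 2023-03-21, which is the date on which the default interest accrual becomes due. 2023-03-21 is a Tuesday, so no roll-forward applies.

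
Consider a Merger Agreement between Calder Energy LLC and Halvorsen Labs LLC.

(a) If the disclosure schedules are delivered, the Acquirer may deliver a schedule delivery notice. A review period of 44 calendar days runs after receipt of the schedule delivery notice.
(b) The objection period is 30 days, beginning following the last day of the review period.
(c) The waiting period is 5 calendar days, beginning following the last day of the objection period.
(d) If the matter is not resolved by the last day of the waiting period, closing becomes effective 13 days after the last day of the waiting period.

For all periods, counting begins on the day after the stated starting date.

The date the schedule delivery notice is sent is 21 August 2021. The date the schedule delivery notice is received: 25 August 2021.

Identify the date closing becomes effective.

25 November 2021

The last day of the review period: 25 August 2021 + 44 days = 8 October 2021.
The last day of the objection period: 30 calendar days after 8 October 2021 is 7 November 2021.
Adding 5 calendar days to 7 November 2021 gives 12 November 2021, which is the last day of the waiting period.
The date closing becomes effective: 13 calendar days after 12 November 2021 is 25 November 2021.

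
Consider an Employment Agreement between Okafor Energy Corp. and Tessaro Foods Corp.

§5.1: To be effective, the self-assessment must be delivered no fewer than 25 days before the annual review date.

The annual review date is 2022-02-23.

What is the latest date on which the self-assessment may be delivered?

Counting back 25 calendar days from 2022-02-23 gives 2022-01-29.

2022-01-29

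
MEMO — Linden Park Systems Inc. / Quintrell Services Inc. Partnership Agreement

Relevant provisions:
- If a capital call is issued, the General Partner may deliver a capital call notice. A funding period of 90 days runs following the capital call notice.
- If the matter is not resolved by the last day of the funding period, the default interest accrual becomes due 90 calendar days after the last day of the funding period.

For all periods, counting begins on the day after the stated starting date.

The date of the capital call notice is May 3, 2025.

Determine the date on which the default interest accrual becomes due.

October 30, 2025

Adding 90 calendar days to May 3, 2025 gives August 1, 2025, which is the last day of the funding period.
Adding 90 calendar days to August 1, 2025 gives October 30, 2025, which is the date on which the default interest accrual becomes due.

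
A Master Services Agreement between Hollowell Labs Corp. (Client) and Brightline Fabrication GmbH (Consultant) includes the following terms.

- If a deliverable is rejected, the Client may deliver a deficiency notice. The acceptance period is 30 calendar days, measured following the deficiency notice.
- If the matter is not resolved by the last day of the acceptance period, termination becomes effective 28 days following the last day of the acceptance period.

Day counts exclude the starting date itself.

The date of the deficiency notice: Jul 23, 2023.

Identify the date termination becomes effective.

Adding 30 calendar days to Jul 23, 2023 gives Aug 22, 2023, which is the last day of the acceptance period.
Adding 28 calendar days to Aug 22, 2023 gives Sep 19, 2023, which is the date termination becomes effective.

Sep 19, 2023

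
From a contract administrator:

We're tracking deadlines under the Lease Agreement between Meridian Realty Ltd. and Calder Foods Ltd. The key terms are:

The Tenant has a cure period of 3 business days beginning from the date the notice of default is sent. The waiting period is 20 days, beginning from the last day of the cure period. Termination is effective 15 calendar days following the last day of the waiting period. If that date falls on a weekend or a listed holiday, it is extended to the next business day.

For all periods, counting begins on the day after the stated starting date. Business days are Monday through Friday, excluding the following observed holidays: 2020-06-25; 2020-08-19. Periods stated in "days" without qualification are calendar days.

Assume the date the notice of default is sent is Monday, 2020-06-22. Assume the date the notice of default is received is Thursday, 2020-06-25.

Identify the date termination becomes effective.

The last day of the cure period: counting 3 business days from Monday, 2020-06-22 (Jun 23, Jun 24, Jun 26, skipping weekends and the listed holiday on Jun 25) reaches Friday, 2020-06-26.
The last day of the waiting period: 2020-06-26 + 20 days = 2020-07-16.
The date termination becomes effective: 15 calendar days after 2020-07-16 is 2020-07-31. 2020-07-31 is a Friday and is not a listed holiday, so no roll-forward applies.

2020-07-31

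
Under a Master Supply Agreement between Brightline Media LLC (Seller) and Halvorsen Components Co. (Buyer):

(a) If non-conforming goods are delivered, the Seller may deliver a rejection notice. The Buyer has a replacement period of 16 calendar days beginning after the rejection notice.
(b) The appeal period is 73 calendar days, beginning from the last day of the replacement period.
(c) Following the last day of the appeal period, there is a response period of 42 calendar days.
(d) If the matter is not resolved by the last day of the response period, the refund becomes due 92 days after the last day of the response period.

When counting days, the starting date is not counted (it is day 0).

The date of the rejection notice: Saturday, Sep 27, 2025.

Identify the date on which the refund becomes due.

May 8, 2026

The last day of the replacement period: 16 calendar days after Sep 27, 2025 is Oct 13, 2025.
The last day of the appeal period: 73 calendar days after Oct 13, 2025 is Dec 25, 2025.
The last day of the response period: Dec 25, 2025 + 42 days = Feb 5, 2026.
The date on which the refund becomes due: Feb 5, 2026 + 92 days = May 8, 2026.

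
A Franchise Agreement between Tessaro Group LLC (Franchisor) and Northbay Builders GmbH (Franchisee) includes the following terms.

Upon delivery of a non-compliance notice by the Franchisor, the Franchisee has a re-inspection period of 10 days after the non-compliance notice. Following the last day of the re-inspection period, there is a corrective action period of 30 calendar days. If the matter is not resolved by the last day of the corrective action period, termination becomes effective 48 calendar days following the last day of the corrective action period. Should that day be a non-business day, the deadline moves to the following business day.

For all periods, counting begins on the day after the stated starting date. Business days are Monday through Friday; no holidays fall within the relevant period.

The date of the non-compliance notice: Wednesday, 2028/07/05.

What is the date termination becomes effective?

2028/10/02

Adding 10 calendar days to 2028/07/05 gives 2028/07/15, which is the last day of the re-inspection period.
Adding 30 calendar days to 2028/07/15 gives 2028/08/14, which is the last day of the corrective action period.
The date termination becomes effective: 2028/08/14 + 48 days = 2028/10/01. That falls on a Sunday, so it rolls to the next business day, Monday, 2028/10/02.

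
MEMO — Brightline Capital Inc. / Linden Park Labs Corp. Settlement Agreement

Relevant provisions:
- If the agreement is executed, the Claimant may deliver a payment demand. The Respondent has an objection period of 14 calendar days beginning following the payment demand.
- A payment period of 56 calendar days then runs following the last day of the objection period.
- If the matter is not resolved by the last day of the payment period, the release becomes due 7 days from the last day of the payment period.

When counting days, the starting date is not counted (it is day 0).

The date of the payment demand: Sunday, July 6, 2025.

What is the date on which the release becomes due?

The last day of the objection period: July 6, 2025 + 14 days = July 20, 2025.
The last day of the payment period: 56 calendar days after July 20, 2025 is September 14, 2025.
The date on which the release becomes due: September 14, 2025 + 7 days = September 21, 2025.

September 21, 2025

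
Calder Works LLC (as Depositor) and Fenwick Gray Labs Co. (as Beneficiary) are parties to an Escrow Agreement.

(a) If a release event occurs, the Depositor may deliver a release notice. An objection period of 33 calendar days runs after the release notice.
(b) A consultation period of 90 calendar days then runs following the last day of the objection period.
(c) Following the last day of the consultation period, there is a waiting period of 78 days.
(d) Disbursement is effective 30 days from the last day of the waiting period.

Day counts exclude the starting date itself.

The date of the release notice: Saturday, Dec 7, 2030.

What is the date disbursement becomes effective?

Adding 33 calendar days to Dec 7, 2030 gives Jan 9, 2031, which is the last day of the objection period.
Adding 90 calendar days to Jan 9, 2031 gives Apr 9, 2031, which is the last day of the consultation period.
Adding 78 calendar days to Apr 9, 2031 gives Jun 26, 2031, which is the last day of the waiting period.
The date disbursement becomes effective: 30 calendar days after Jun 26, 2031 is Jul 26, 2031.

Jul 26, 2031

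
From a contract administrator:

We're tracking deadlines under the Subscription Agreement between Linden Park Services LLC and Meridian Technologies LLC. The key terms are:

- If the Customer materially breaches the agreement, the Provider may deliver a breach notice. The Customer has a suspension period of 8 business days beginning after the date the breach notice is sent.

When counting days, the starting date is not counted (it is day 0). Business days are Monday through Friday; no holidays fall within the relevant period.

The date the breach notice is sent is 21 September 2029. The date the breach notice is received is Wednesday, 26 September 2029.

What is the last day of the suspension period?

From Friday, 21 September 2029, 8 business days (Sep 24, Sep 25, Sep 26, Sep 27, Sep 28, Oct 1, Oct 2, Oct 3, skipping weekends) brings us to Wednesday, 3 October 2029, which is the last day of the suspension period.

3 October 2029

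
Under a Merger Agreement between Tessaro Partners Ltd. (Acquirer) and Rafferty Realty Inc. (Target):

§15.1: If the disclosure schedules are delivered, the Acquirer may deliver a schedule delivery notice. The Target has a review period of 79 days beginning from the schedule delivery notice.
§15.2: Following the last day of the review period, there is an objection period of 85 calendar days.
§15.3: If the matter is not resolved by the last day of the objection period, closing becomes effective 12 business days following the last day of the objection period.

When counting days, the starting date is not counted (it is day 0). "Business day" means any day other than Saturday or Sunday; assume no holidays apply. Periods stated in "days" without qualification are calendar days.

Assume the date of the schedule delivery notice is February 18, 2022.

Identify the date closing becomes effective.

August 17, 2022

The last day of the review period: February 18, 2022 + 79 days = May 8, 2022.
The last day of the objection period: May 8, 2022 + 85 days = August 1, 2022.
The date closing becomes effective: counting 12 business days from Monday, August 1, 2022 (Aug 2, Aug 3, Aug 4, Aug 5, …, Aug 15, Aug 16, Aug 17, skipping weekends) reaches Wednesday, August 17, 2022.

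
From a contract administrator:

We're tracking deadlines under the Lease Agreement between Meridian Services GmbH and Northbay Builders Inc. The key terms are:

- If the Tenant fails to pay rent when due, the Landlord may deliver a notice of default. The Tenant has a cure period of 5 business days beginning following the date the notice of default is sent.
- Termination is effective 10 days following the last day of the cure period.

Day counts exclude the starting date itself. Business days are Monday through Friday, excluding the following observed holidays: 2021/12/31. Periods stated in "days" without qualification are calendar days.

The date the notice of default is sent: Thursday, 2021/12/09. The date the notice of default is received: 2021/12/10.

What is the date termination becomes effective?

The last day of the cure period: counting 5 business days from Thursday, 2021/12/09 (Dec 10, Dec 13, Dec 14, Dec 15, Dec 16, skipping weekends) reaches Thursday, 2021/12/16.
The date termination becomes effective: 10 calendar days after 2021/12/16 is 2021/12/26.

2021/12/26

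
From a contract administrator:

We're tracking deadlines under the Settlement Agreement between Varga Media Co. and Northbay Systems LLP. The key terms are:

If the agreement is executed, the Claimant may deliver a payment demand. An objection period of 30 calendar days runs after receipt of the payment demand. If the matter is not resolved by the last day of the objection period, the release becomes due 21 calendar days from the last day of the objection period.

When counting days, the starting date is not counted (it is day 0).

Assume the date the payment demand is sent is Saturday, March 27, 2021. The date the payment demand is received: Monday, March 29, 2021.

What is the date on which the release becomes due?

May 19, 2021

Adding 30 calendar days to March 29, 2021 gives April 28, 2021, which is the last day of the objection period.
The date on which the release becomes due: 21 calendar days after April 28, 2021 is May 19, 2021.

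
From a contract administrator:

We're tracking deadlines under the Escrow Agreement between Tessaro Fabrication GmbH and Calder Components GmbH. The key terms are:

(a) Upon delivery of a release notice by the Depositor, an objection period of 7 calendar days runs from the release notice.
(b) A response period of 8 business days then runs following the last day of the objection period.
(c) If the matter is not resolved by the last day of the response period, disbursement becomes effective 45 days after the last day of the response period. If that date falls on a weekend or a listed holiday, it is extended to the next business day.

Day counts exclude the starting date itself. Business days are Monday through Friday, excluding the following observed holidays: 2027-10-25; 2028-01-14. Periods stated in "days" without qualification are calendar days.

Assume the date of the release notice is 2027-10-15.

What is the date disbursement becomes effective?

The last day of the objection period: 7 calendar days after 2027-10-15 is 2027-10-22.
The last day of the response period: counting 8 business days from Friday, 2027-10-22 (Oct 26, Oct 27, Oct 28, Oct 29, Nov 1, Nov 2, Nov 3, Nov 4, skipping weekends and the listed holiday on Oct 25) reaches Thursday, 2027-11-04.
Adding 45 calendar days to 2027-11-04 gives 2027-12-19, which is the date disbursement becomes effective. That falls on a Sunday, so it rolls to the next business day, Monday, 2027-12-20.

2027-12-20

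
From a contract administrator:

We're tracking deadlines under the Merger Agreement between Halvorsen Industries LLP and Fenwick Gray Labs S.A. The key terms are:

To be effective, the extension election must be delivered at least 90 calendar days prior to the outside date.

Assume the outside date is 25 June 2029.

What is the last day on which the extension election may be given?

25 June 2029 minus 90 days is 27 March 2029.

27 March 2029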